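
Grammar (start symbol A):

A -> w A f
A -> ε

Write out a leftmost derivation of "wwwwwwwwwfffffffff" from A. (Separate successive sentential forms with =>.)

A => wAf => wwAff => wwwAfff => wwwwAffff => wwwwwAfffff => wwwwwwAffffff => wwwwwwwAfffffff => wwwwwwwwAffffffff => wwwwwwwwwAfffffffff => wwwwwwwwwfffffffff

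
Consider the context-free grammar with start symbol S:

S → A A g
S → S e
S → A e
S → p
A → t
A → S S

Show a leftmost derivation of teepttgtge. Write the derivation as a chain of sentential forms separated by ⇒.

S⇒Ae⇒SSe⇒SeSe⇒AeeSe⇒teeSe⇒teeAAge⇒teeSSAge⇒teepSAge⇒teepAAgAge⇒teeptAgAge⇒teepttgAge⇒teepttgtge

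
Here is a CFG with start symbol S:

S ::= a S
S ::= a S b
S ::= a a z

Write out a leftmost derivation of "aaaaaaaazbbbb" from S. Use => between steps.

S => aSb => aaSb => aaaSb => aaaaSbb => aaaaaSbbb => aaaaaaSbbbb => aaaaaaaazbbbb

S => aSb   [S ::= a S b]
aSb => aaSb   [S ::= a S]
aaSb => aaaSb   [S ::= a S]
aaaSb => aaaaSbb   [S ::= a S b]
aaaaSbb => aaaaaSbbb   [S ::= a S b]
aaaaaSbbb => aaaaaaSbbbb   [S ::= a S b]
aaaaaaSbbbb => aaaaaaaazbbbb   [S ::= a a z]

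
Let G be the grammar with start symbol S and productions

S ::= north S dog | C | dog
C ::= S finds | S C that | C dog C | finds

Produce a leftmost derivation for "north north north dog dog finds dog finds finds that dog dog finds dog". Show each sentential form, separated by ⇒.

S ⇒ north S dog ⇒ north C dog ⇒ north C dog C dog ⇒ north S C that dog C dog ⇒ north C C that dog C dog ⇒ north S finds C that dog C dog ⇒ north north S dog finds C that dog C dog ⇒ north north C dog finds C that dog C dog ⇒ north north S finds dog finds C that dog C dog ⇒ north north north S dog finds dog finds C that dog C dog ⇒ north north north dog dog finds dog finds C that dog C dog ⇒ north north north dog dog finds dog finds finds that dog C dog ⇒ north north north dog dog finds dog finds finds that dog S finds dog ⇒ north north north dog dog finds dog finds finds that dog dog finds dog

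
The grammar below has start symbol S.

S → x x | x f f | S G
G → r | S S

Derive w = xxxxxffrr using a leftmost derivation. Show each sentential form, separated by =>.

S => SG => SGG => SGGG => xxGGG => xxSSGG => xxxxSGG => xxxxxffGG => xxxxxffrG => xxxxxffrr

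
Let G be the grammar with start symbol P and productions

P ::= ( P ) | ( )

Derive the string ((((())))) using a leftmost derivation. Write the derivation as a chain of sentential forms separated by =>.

P => (P) => ((P)) => (((P))) => ((((P)))) => ((((()))))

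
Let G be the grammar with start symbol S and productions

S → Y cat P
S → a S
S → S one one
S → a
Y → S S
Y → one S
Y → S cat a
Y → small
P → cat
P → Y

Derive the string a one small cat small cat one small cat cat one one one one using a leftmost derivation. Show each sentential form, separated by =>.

S => S one one => a S one one => a Y cat P one one => a one S cat P one one => a one Y cat P cat P one one => a one small cat P cat P one one => a one small cat Y cat P one one => a one small cat small cat P one one => a one small cat small cat Y one one => a one small cat small cat one S one one => a one small cat small cat one S one one one one => a one small cat small cat one Y cat P one one one one => a one small cat small cat one small cat P one one one one => a one small cat small cat one small cat cat one one one one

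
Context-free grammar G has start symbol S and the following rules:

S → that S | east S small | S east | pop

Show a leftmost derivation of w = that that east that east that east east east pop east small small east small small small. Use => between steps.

S => that S => that that S => that that east S small => that that east that S small => that that east that east S small small => that that east that east that S small small => that that east that east that east S small small small => that that east that east that east S east small small small => that that east that east that east east S small east small small small => that that east that east that east east east S small small east small small small => that that east that east that east east east S east small small east small small small => that that east that east that east east east pop east small small east small small small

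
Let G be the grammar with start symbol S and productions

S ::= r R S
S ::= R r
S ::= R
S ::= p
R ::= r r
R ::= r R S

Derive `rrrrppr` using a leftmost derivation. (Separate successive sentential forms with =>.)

S => Rr   [S ::= R r]
Rr => rRSr   [R ::= r R S]
rRSr => rrRSSr   [R ::= r R S]
rrRSSr => rrrrSSr   [R ::= r r]
rrrrSSr => rrrrpSr   [S ::= p]
rrrrpSr => rrrrppr   [S ::= p]

S => Rr => rRSr => rrRSSr => rrrrSSr => rrrrpSr => rrrrppr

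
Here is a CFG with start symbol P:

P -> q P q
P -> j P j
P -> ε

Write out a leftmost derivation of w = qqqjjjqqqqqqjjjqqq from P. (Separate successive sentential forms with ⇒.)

P ⇒ qPq   [P -> q P q]
qPq ⇒ qqPqq   [P -> q P q]
qqPqq ⇒ qqqPqqq   [P -> q P q]
qqqPqqq ⇒ qqqjPjqqq   [P -> j P j]
qqqjPjqqq ⇒ qqqjjPjjqqq   [P -> j P j]
qqqjjPjjqqq ⇒ qqqjjjPjjjqqq   [P -> j P j]
qqqjjjPjjjqqq ⇒ qqqjjjqPqjjjqqq   [P -> q P q]
qqqjjjqPqjjjqqq ⇒ qqqjjjqqPqqjjjqqq   [P -> q P q]
qqqjjjqqPqqjjjqqq ⇒ qqqjjjqqqPqqqjjjqqq   [P -> q P q]
qqqjjjqqqPqqqjjjqqq ⇒ qqqjjjqqqqqqjjjqqq   [P -> ε]

P ⇒ qPq ⇒ qqPqq ⇒ qqqPqqq ⇒ qqqjPjqqq ⇒ qqqjjPjjqqq ⇒ qqqjjjPjjjqqq ⇒ qqqjjjqPqjjjqqq ⇒ qqqjjjqqPqqjjjqqq ⇒ qqqjjjqqqPqqqjjjqqq ⇒ qqqjjjqqqqqqjjjqqq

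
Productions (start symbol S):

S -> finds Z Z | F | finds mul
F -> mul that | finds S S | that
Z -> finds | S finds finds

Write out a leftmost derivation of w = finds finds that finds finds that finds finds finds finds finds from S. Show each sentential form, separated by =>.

S => finds Z Z   [S -> finds Z Z]
finds Z Z => finds S finds finds Z   [Z -> S finds finds]
finds S finds finds Z => finds finds Z Z finds finds Z   [S -> finds Z Z]
finds finds Z Z finds finds Z => finds finds S finds finds Z finds finds Z   [Z -> S finds finds]
finds finds S finds finds Z finds finds Z => finds finds F finds finds Z finds finds Z   [S -> F]
finds finds F finds finds Z finds finds Z => finds finds that finds finds Z finds finds Z   [F -> that]
finds finds that finds finds Z finds finds Z => finds finds that finds finds S finds finds finds finds Z   [Z -> S finds finds]
finds finds that finds finds S finds finds finds finds Z => finds finds that finds finds F finds finds finds finds Z   [S -> F]
finds finds that finds finds F finds finds finds finds Z => finds finds that finds finds that finds finds finds finds Z   [F -> that]
finds finds that finds finds that finds finds finds finds Z => finds finds that finds finds that finds finds finds finds finds   [Z -> finds]

S => finds Z Z => finds S finds finds Z => finds finds Z Z finds finds Z => finds finds S finds finds Z finds finds Z => finds finds F finds finds Z finds finds Z => finds finds that finds finds Z finds finds Z => finds finds that finds finds S finds finds finds finds Z => finds finds that finds finds F finds finds finds finds Z => finds finds that finds finds that finds finds finds finds Z => finds finds that finds finds that finds finds finds finds finds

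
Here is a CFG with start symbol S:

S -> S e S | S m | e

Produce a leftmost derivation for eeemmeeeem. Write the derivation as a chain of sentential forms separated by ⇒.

S ⇒ Sm ⇒ SeSm ⇒ SeSeSm ⇒ SmeSeSm ⇒ SmmeSeSm ⇒ SeSmmeSeSm ⇒ eeSmmeSeSm ⇒ eeemmeSeSm ⇒ eeemmeeeSm ⇒ eeemmeeeem

S ⇒ Sm   [S -> S m]
Sm ⇒ SeSm   [S -> S e S]
SeSm ⇒ SeSeSm   [S -> S e S]
SeSeSm ⇒ SmeSeSm   [S -> S m]
SmeSeSm ⇒ SmmeSeSm   [S -> S m]
SmmeSeSm ⇒ SeSmmeSeSm   [S -> S e S]
SeSmmeSeSm ⇒ eeSmmeSeSm   [S -> e]
eeSmmeSeSm ⇒ eeemmeSeSm   [S -> e]
eeemmeSeSm ⇒ eeemmeeeSm   [S -> e]
eeemmeeeSm ⇒ eeemmeeeem   [S -> e]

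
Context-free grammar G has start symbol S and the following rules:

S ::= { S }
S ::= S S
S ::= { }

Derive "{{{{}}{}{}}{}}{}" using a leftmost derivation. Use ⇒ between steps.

S ⇒ SS ⇒ {S}S ⇒ {SS}S ⇒ {{S}S}S ⇒ {{SS}S}S ⇒ {{SSS}S}S ⇒ {{{S}SS}S}S ⇒ {{{{}}SS}S}S ⇒ {{{{}}{}S}S}S ⇒ {{{{}}{}{}}S}S ⇒ {{{{}}{}{}}{}}S ⇒ {{{{}}{}{}}{}}{}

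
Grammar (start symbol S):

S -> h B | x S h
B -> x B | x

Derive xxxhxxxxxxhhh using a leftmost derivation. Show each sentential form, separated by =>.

S => xSh   [S -> x S h]
xSh => xxShh   [S -> x S h]
xxShh => xxxShhh   [S -> x S h]
xxxShhh => xxxhBhhh   [S -> h B]
xxxhBhhh => xxxhxBhhh   [B -> x B]
xxxhxBhhh => xxxhxxBhhh   [B -> x B]
xxxhxxBhhh => xxxhxxxBhhh   [B -> x B]
xxxhxxxBhhh => xxxhxxxxBhhh   [B -> x B]
xxxhxxxxBhhh => xxxhxxxxxBhhh   [B -> x B]
xxxhxxxxxBhhh => xxxhxxxxxxhhh   [B -> x]

S => xSh => xxShh => xxxShhh => xxxhBhhh => xxxhxBhhh => xxxhxxBhhh => xxxhxxxBhhh => xxxhxxxxBhhh => xxxhxxxxxBhhh => xxxhxxxxxxhhh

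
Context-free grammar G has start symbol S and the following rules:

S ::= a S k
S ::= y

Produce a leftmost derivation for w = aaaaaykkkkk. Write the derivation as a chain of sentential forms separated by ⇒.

S⇒aSk⇒aaSkk⇒aaaSkkk⇒aaaaSkkkk⇒aaaaaSkkkkk⇒aaaaaykkkkk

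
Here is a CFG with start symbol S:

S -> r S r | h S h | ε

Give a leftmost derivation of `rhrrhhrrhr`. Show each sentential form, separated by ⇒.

S ⇒ rSr ⇒ rhShr ⇒ rhrSrhr ⇒ rhrrSrrhr ⇒ rhrrhShrrhr ⇒ rhrrhhrrhr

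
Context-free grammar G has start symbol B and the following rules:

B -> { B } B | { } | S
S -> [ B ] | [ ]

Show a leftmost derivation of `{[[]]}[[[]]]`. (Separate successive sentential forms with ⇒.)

B⇒{B}B⇒{S}B⇒{[B]}B⇒{[S]}B⇒{[[]]}B⇒{[[]]}S⇒{[[]]}[B]⇒{[[]]}[S]⇒{[[]]}[[B]]⇒{[[]]}[[S]]⇒{[[]]}[[[]]]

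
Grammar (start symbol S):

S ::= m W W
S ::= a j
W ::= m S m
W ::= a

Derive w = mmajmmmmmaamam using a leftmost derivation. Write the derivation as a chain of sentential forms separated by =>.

S => mWW   [S ::= m W W]
mWW => mmSmW   [W ::= m S m]
mmSmW => mmajmW   [S ::= a j]
mmajmW => mmajmmSm   [W ::= m S m]
mmajmmSm => mmajmmmWWm   [S ::= m W W]
mmajmmmWWm => mmajmmmmSmWm   [W ::= m S m]
mmajmmmmSmWm => mmajmmmmmWWmWm   [S ::= m W W]
mmajmmmmmWWmWm => mmajmmmmmaWmWm   [W ::= a]
mmajmmmmmaWmWm => mmajmmmmmaamWm   [W ::= a]
mmajmmmmmaamWm => mmajmmmmmaamam   [W ::= a]

S => mWW => mmSmW => mmajmW => mmajmmSm => mmajmmmWWm => mmajmmmmSmWm => mmajmmmmmWWmWm => mmajmmmmmaWmWm => mmajmmmmmaamWm => mmajmmmmmaamam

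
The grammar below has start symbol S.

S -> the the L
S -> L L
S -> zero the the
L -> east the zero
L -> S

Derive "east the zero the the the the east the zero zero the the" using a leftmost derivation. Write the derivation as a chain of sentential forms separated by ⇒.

S ⇒ L L ⇒ east the zero L ⇒ east the zero S ⇒ east the zero the the L ⇒ east the zero the the S ⇒ east the zero the the L L ⇒ east the zero the the S L ⇒ east the zero the the the the L L ⇒ east the zero the the the the east the zero L ⇒ east the zero the the the the east the zero S ⇒ east the zero the the the the east the zero zero the the

S ⇒ L L   [S -> L L]
L L ⇒ east the zero L   [L -> east the zero]
east the zero L ⇒ east the zero S   [L -> S]
east the zero S ⇒ east the zero the the L   [S -> the the L]
east the zero the the L ⇒ east the zero the the S   [L -> S]
east the zero the the S ⇒ east the zero the the L L   [S -> L L]
east the zero the the L L ⇒ east the zero the the S L   [L -> S]
east the zero the the S L ⇒ east the zero the the the the L L   [S -> the the L]
east the zero the the the the L L ⇒ east the zero the the the the east the zero L   [L -> east the zero]
east the zero the the the the east the zero L ⇒ east the zero the the the the east the zero S   [L -> S]
east the zero the the the the east the zero S ⇒ east the zero the the the the east the zero zero the the   [S -> zero the the]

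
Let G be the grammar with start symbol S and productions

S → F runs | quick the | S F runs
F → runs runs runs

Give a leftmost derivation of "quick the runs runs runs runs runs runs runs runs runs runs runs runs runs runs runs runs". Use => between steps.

S => S F runs   [S → S F runs]
S F runs => S F runs F runs   [S → S F runs]
S F runs F runs => S F runs F runs F runs   [S → S F runs]
S F runs F runs F runs => S F runs F runs F runs F runs   [S → S F runs]
S F runs F runs F runs F runs => quick the F runs F runs F runs F runs   [S → quick the]
quick the F runs F runs F runs F runs => quick the runs runs runs runs F runs F runs F runs   [F → runs runs runs]
quick the runs runs runs runs F runs F runs F runs => quick the runs runs runs runs runs runs runs runs F runs F runs   [F → runs runs runs]
quick the runs runs runs runs runs runs runs runs F runs F runs => quick the runs runs runs runs runs runs runs runs runs runs runs runs F runs   [F → runs runs runs]
quick the runs runs runs runs runs runs runs runs runs runs runs runs F runs => quick the runs runs runs runs runs runs runs runs runs runs runs runs runs runs runs runs   [F → runs runs runs]

S => S F runs => S F runs F runs => S F runs F runs F runs => S F runs F runs F runs F runs => quick the F runs F runs F runs F runs => quick the runs runs runs runs F runs F runs F runs => quick the runs runs runs runs runs runs runs runs F runs F runs => quick the runs runs runs runs runs runs runs runs runs runs runs runs F runs => quick the runs runs runs runs runs runs runs runs runs runs runs runs runs runs runs runs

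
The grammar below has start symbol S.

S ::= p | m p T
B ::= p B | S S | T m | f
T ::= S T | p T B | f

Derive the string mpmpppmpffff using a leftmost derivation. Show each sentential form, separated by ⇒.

S⇒mpT⇒mpST⇒mpmpTT⇒mpmppTBT⇒mpmppSTBT⇒mpmpppTBT⇒mpmpppSTBT⇒mpmpppmpTTBT⇒mpmpppmpfTBT⇒mpmpppmpffBT⇒mpmpppmpfffT⇒mpmpppmpffff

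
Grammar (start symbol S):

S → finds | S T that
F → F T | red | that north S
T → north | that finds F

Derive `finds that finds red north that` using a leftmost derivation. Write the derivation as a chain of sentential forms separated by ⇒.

S ⇒ S T that   [S → S T that]
S T that ⇒ finds T that   [S → finds]
finds T that ⇒ finds that finds F that   [T → that finds F]
finds that finds F that ⇒ finds that finds F T that   [F → F T]
finds that finds F T that ⇒ finds that finds red T that   [F → red]
finds that finds red T that ⇒ finds that finds red north that   [T → north]

S ⇒ S T that ⇒ finds T that ⇒ finds that finds F that ⇒ finds that finds F T that ⇒ finds that finds red T that ⇒ finds that finds red north that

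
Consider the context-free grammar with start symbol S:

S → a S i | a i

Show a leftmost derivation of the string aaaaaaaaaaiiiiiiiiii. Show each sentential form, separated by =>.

S => aSi   [S → a S i]
aSi => aaSii   [S → a S i]
aaSii => aaaSiii   [S → a S i]
aaaSiii => aaaaSiiii   [S → a S i]
aaaaSiiii => aaaaaSiiiii   [S → a S i]
aaaaaSiiiii => aaaaaaSiiiiii   [S → a S i]
aaaaaaSiiiiii => aaaaaaaSiiiiiii   [S → a S i]
aaaaaaaSiiiiiii => aaaaaaaaSiiiiiiii   [S → a S i]
aaaaaaaaSiiiiiiii => aaaaaaaaaSiiiiiiiii   [S → a S i]
aaaaaaaaaSiiiiiiiii => aaaaaaaaaaiiiiiiiiii   [S → a i]

S => aSi => aaSii => aaaSiii => aaaaSiiii => aaaaaSiiiii => aaaaaaSiiiiii => aaaaaaaSiiiiiii => aaaaaaaaSiiiiiiii => aaaaaaaaaSiiiiiiiii => aaaaaaaaaaiiiiiiiiii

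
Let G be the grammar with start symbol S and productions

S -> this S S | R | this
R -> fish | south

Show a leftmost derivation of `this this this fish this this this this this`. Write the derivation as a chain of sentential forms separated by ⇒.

S ⇒ this S S   [S -> this S S]
this S S ⇒ this this S S S   [S -> this S S]
this this S S S ⇒ this this this S S S S   [S -> this S S]
this this this S S S S ⇒ this this this R S S S   [S -> R]
this this this R S S S ⇒ this this this fish S S S   [R -> fish]
this this this fish S S S ⇒ this this this fish this S S S S   [S -> this S S]
this this this fish this S S S S ⇒ this this this fish this this S S S   [S -> this]
this this this fish this this S S S ⇒ this this this fish this this this S S   [S -> this]
this this this fish this this this S S ⇒ this this this fish this this this this S   [S -> this]
this this this fish this this this this S ⇒ this this this fish this this this this this   [S -> this]

S ⇒ this S S ⇒ this this S S S ⇒ this this this S S S S ⇒ this this this R S S S ⇒ this this this fish S S S ⇒ this this this fish this S S S S ⇒ this this this fish this this S S S ⇒ this this this fish this this this S S ⇒ this this this fish this this this this S ⇒ this this this fish this this this this this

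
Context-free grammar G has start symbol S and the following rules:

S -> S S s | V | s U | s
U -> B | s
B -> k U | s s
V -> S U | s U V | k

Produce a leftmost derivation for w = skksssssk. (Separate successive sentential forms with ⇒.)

S⇒V⇒sUV⇒sBV⇒skUV⇒skBV⇒skkUV⇒skksV⇒skkssUV⇒skksssV⇒skkssssUV⇒skksssssV⇒skksssssk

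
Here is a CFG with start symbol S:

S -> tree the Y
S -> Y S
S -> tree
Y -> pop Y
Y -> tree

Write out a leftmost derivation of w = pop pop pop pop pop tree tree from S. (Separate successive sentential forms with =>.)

S => Y S => pop Y S => pop pop Y S => pop pop pop Y S => pop pop pop pop Y S => pop pop pop pop pop Y S => pop pop pop pop pop tree S => pop pop pop pop pop tree tree

S => Y S   [S -> Y S]
Y S => pop Y S   [Y -> pop Y]
pop Y S => pop pop Y S   [Y -> pop Y]
pop pop Y S => pop pop pop Y S   [Y -> pop Y]
pop pop pop Y S => pop pop pop pop Y S   [Y -> pop Y]
pop pop pop pop Y S => pop pop pop pop pop Y S   [Y -> pop Y]
pop pop pop pop pop Y S => pop pop pop pop pop tree S   [Y -> tree]
pop pop pop pop pop tree S => pop pop pop pop pop tree tree   [S -> tree]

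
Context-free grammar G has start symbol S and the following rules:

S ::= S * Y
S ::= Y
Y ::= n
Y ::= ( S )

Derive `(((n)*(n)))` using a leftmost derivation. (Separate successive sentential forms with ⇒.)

S ⇒ Y   [S ::= Y]
Y ⇒ (S)   [Y ::= ( S )]
(S) ⇒ (Y)   [S ::= Y]
(Y) ⇒ ((S))   [Y ::= ( S )]
((S)) ⇒ ((S*Y))   [S ::= S * Y]
((S*Y)) ⇒ ((Y*Y))   [S ::= Y]
((Y*Y)) ⇒ (((S)*Y))   [Y ::= ( S )]
(((S)*Y)) ⇒ (((Y)*Y))   [S ::= Y]
(((Y)*Y)) ⇒ (((n)*Y))   [Y ::= n]
(((n)*Y)) ⇒ (((n)*(S)))   [Y ::= ( S )]
(((n)*(S))) ⇒ (((n)*(Y)))   [S ::= Y]
(((n)*(Y))) ⇒ (((n)*(n)))   [Y ::= n]

S⇒Y⇒(S)⇒(Y)⇒((S))⇒((S*Y))⇒((Y*Y))⇒(((S)*Y))⇒(((Y)*Y))⇒(((n)*Y))⇒(((n)*(S)))⇒(((n)*(Y)))⇒(((n)*(n)))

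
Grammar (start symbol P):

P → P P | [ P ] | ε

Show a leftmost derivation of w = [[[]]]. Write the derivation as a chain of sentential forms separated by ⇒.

P⇒PP⇒PPP⇒[P]PP⇒[[P]]PP⇒[[PP]]PP⇒[[[P]P]]PP⇒[[[]P]]PP⇒[[[]]]PP⇒[[[]]]P⇒[[[]]]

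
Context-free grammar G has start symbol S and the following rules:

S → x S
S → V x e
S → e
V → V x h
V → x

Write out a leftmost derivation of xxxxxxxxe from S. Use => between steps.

S => xS   [S → x S]
xS => xxS   [S → x S]
xxS => xxxS   [S → x S]
xxxS => xxxxS   [S → x S]
xxxxS => xxxxxS   [S → x S]
xxxxxS => xxxxxxS   [S → x S]
xxxxxxS => xxxxxxVxe   [S → V x e]
xxxxxxVxe => xxxxxxxxe   [V → x]

S=>xS=>xxS=>xxxS=>xxxxS=>xxxxxS=>xxxxxxS=>xxxxxxVxe=>xxxxxxxxe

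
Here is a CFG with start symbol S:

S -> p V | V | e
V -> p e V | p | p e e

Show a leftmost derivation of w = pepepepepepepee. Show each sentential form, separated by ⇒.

S ⇒ V   [S -> V]
V ⇒ peV   [V -> p e V]
peV ⇒ pepeV   [V -> p e V]
pepeV ⇒ pepepeV   [V -> p e V]
pepepeV ⇒ pepepepeV   [V -> p e V]
pepepepeV ⇒ pepepepepeV   [V -> p e V]
pepepepepeV ⇒ pepepepepepeV   [V -> p e V]
pepepepepepeV ⇒ pepepepepepepee   [V -> p e e]

S ⇒ V ⇒ peV ⇒ pepeV ⇒ pepepeV ⇒ pepepepeV ⇒ pepepepepeV ⇒ pepepepepepeV ⇒ pepepepepepepee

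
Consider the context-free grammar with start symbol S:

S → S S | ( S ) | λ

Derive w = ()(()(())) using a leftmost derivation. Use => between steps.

S => SS   [S → S S]
SS => (S)S   [S → ( S )]
(S)S => ()S   [S → λ]
()S => ()(S)   [S → ( S )]
()(S) => ()(SS)   [S → S S]
()(SS) => ()((S)S)   [S → ( S )]
()((S)S) => ()(()S)   [S → λ]
()(()S) => ()(()(S))   [S → ( S )]
()(()(S)) => ()(()((S)))   [S → ( S )]
()(()((S))) => ()(()(()))   [S → λ]

S => SS => (S)S => ()S => ()(S) => ()(SS) => ()((S)S) => ()(()S) => ()(()(S)) => ()(()((S))) => ()(()(()))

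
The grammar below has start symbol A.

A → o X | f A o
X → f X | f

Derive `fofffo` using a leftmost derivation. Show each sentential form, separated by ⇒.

A ⇒ fAo   [A → f A o]
fAo ⇒ foXo   [A → o X]
foXo ⇒ fofXo   [X → f X]
fofXo ⇒ foffXo   [X → f X]
foffXo ⇒ fofffo   [X → f]

A⇒fAo⇒foXo⇒fofXo⇒foffXo⇒fofffo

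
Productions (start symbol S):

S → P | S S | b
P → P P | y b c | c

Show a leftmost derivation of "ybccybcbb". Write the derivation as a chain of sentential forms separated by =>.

S => SS   [S → S S]
SS => SSS   [S → S S]
SSS => PSS   [S → P]
PSS => PPSS   [P → P P]
PPSS => PPPSS   [P → P P]
PPPSS => ybcPPSS   [P → y b c]
ybcPPSS => ybccPSS   [P → c]
ybccPSS => ybccybcSS   [P → y b c]
ybccybcSS => ybccybcbS   [S → b]
ybccybcbS => ybccybcbb   [S → b]

S=>SS=>SSS=>PSS=>PPSS=>PPPSS=>ybcPPSS=>ybccPSS=>ybccybcSS=>ybccybcbS=>ybccybcbb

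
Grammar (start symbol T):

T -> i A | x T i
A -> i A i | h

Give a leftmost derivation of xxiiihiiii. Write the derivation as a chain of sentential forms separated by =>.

T=>xTi=>xxTii=>xxiAii=>xxiiAiii=>xxiiiAiiii=>xxiiihiiii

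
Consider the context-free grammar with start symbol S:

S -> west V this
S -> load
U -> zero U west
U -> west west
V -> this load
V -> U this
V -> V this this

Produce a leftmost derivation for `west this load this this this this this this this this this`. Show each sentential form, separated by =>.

S => west V this => west V this this this => west V this this this this this => west V this this this this this this this => west V this this this this this this this this this => west this load this this this this this this this this this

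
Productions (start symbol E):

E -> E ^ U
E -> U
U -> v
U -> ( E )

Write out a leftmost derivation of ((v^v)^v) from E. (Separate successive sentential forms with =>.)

E => U   [E -> U]
U => (E)   [U -> ( E )]
(E) => (E^U)   [E -> E ^ U]
(E^U) => (U^U)   [E -> U]
(U^U) => ((E)^U)   [U -> ( E )]
((E)^U) => ((E^U)^U)   [E -> E ^ U]
((E^U)^U) => ((U^U)^U)   [E -> U]
((U^U)^U) => ((v^U)^U)   [U -> v]
((v^U)^U) => ((v^v)^U)   [U -> v]
((v^v)^U) => ((v^v)^v)   [U -> v]

E => U => (E) => (E^U) => (U^U) => ((E)^U) => ((E^U)^U) => ((U^U)^U) => ((v^U)^U) => ((v^v)^U) => ((v^v)^v)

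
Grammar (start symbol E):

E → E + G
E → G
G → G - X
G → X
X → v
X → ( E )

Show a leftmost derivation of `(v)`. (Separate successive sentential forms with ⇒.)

E ⇒ G ⇒ X ⇒ (E) ⇒ (G) ⇒ (X) ⇒ (v)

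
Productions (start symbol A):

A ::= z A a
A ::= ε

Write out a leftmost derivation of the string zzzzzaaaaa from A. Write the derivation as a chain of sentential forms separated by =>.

A => zAa   [A ::= z A a]
zAa => zzAaa   [A ::= z A a]
zzAaa => zzzAaaa   [A ::= z A a]
zzzAaaa => zzzzAaaaa   [A ::= z A a]
zzzzAaaaa => zzzzzAaaaaa   [A ::= z A a]
zzzzzAaaaaa => zzzzzaaaaa   [A ::= ε]

A => zAa => zzAaa => zzzAaaa => zzzzAaaaa => zzzzzAaaaaa => zzzzzaaaaa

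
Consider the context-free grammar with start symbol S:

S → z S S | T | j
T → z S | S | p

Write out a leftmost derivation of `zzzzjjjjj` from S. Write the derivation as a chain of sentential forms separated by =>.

S => zSS => zzSSS => zzzSSSS => zzzzSSSSS => zzzzjSSSS => zzzzjjSSS => zzzzjjjSS => zzzzjjjjS => zzzzjjjjj

S => zSS   [S → z S S]
zSS => zzSSS   [S → z S S]
zzSSS => zzzSSSS   [S → z S S]
zzzSSSS => zzzzSSSSS   [S → z S S]
zzzzSSSSS => zzzzjSSSS   [S → j]
zzzzjSSSS => zzzzjjSSS   [S → j]
zzzzjjSSS => zzzzjjjSS   [S → j]
zzzzjjjSS => zzzzjjjjS   [S → j]
zzzzjjjjS => zzzzjjjjj   [S → j]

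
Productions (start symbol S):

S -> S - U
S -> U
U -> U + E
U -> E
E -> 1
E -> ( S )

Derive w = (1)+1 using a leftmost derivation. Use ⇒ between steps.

S ⇒ U   [S -> U]
U ⇒ U+E   [U -> U + E]
U+E ⇒ E+E   [U -> E]
E+E ⇒ (S)+E   [E -> ( S )]
(S)+E ⇒ (U)+E   [S -> U]
(U)+E ⇒ (E)+E   [U -> E]
(E)+E ⇒ (1)+E   [E -> 1]
(1)+E ⇒ (1)+1   [E -> 1]

S ⇒ U ⇒ U+E ⇒ E+E ⇒ (S)+E ⇒ (U)+E ⇒ (E)+E ⇒ (1)+E ⇒ (1)+1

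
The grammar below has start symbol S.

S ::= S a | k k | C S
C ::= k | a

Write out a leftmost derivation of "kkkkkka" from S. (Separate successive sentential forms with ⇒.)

S ⇒ CS   [S ::= C S]
CS ⇒ kS   [C ::= k]
kS ⇒ kCS   [S ::= C S]
kCS ⇒ kkS   [C ::= k]
kkS ⇒ kkCS   [S ::= C S]
kkCS ⇒ kkkS   [C ::= k]
kkkS ⇒ kkkCS   [S ::= C S]
kkkCS ⇒ kkkkS   [C ::= k]
kkkkS ⇒ kkkkSa   [S ::= S a]
kkkkSa ⇒ kkkkkka   [S ::= k k]

S ⇒ CS ⇒ kS ⇒ kCS ⇒ kkS ⇒ kkCS ⇒ kkkS ⇒ kkkCS ⇒ kkkkS ⇒ kkkkSa ⇒ kkkkkka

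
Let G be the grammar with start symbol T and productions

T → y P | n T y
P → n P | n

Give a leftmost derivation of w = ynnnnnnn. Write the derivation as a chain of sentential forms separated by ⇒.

T ⇒ yP   [T → y P]
yP ⇒ ynP   [P → n P]
ynP ⇒ ynnP   [P → n P]
ynnP ⇒ ynnnP   [P → n P]
ynnnP ⇒ ynnnnP   [P → n P]
ynnnnP ⇒ ynnnnnP   [P → n P]
ynnnnnP ⇒ ynnnnnnP   [P → n P]
ynnnnnnP ⇒ ynnnnnnn   [P → n]

T⇒yP⇒ynP⇒ynnP⇒ynnnP⇒ynnnnP⇒ynnnnnP⇒ynnnnnnP⇒ynnnnnnn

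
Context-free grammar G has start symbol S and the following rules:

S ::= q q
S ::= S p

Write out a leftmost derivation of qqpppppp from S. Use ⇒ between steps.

S ⇒ Sp   [S ::= S p]
Sp ⇒ Spp   [S ::= S p]
Spp ⇒ Sppp   [S ::= S p]
Sppp ⇒ Spppp   [S ::= S p]
Spppp ⇒ Sppppp   [S ::= S p]
Sppppp ⇒ Spppppp   [S ::= S p]
Spppppp ⇒ qqpppppp   [S ::= q q]

S ⇒ Sp ⇒ Spp ⇒ Sppp ⇒ Spppp ⇒ Sppppp ⇒ Spppppp ⇒ qqpppppp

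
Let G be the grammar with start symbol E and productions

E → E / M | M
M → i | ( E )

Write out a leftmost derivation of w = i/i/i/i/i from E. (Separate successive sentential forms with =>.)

E=>E/M=>E/M/M=>E/M/M/M=>E/M/M/M/M=>M/M/M/M/M=>i/M/M/M/M=>i/i/M/M/M=>i/i/i/M/M=>i/i/i/i/M=>i/i/i/i/i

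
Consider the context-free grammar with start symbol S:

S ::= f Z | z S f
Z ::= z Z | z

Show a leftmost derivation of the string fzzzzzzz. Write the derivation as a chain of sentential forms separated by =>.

S => fZ   [S ::= f Z]
fZ => fzZ   [Z ::= z Z]
fzZ => fzzZ   [Z ::= z Z]
fzzZ => fzzzZ   [Z ::= z Z]
fzzzZ => fzzzzZ   [Z ::= z Z]
fzzzzZ => fzzzzzZ   [Z ::= z Z]
fzzzzzZ => fzzzzzzZ   [Z ::= z Z]
fzzzzzzZ => fzzzzzzz   [Z ::= z]

S => fZ => fzZ => fzzZ => fzzzZ => fzzzzZ => fzzzzzZ => fzzzzzzZ => fzzzzzzz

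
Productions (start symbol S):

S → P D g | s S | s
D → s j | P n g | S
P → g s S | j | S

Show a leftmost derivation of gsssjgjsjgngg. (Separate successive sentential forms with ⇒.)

S ⇒ PDg ⇒ SDg ⇒ PDgDg ⇒ gsSDgDg ⇒ gssDgDg ⇒ gsssjgDg ⇒ gsssjgPngg ⇒ gsssjgSngg ⇒ gsssjgPDgngg ⇒ gsssjgjDgngg ⇒ gsssjgjsjgngg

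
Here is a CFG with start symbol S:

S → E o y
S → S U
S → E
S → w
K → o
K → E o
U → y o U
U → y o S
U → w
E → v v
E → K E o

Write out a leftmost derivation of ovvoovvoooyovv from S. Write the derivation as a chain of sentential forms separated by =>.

S => SU => EU => KEoU => oEoU => oKEooU => oEoEooU => ovvoEooU => ovvoKEoooU => ovvooEoooU => ovvoovvoooU => ovvoovvoooyoS => ovvoovvoooyoE => ovvoovvoooyovv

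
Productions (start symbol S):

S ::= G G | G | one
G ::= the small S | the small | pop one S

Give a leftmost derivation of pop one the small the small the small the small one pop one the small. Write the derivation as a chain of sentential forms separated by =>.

S => G => pop one S => pop one G => pop one the small S => pop one the small G => pop one the small the small S => pop one the small the small G G => pop one the small the small the small S G => pop one the small the small the small G G => pop one the small the small the small the small S G => pop one the small the small the small the small one G => pop one the small the small the small the small one pop one S => pop one the small the small the small the small one pop one G => pop one the small the small the small the small one pop one the small

S => G   [S ::= G]
G => pop one S   [G ::= pop one S]
pop one S => pop one G   [S ::= G]
pop one G => pop one the small S   [G ::= the small S]
pop one the small S => pop one the small G   [S ::= G]
pop one the small G => pop one the small the small S   [G ::= the small S]
pop one the small the small S => pop one the small the small G G   [S ::= G G]
pop one the small the small G G => pop one the small the small the small S G   [G ::= the small S]
pop one the small the small the small S G => pop one the small the small the small G G   [S ::= G]
pop one the small the small the small G G => pop one the small the small the small the small S G   [G ::= the small S]
pop one the small the small the small the small S G => pop one the small the small the small the small one G   [S ::= one]
pop one the small the small the small the small one G => pop one the small the small the small the small one pop one S   [G ::= pop one S]
pop one the small the small the small the small one pop one S => pop one the small the small the small the small one pop one G   [S ::= G]
pop one the small the small the small the small one pop one G => pop one the small the small the small the small one pop one the small   [G ::= the small]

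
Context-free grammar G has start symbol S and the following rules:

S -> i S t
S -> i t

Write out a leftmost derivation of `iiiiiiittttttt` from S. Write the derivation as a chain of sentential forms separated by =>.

S => iSt => iiStt => iiiSttt => iiiiStttt => iiiiiSttttt => iiiiiiStttttt => iiiiiiittttttt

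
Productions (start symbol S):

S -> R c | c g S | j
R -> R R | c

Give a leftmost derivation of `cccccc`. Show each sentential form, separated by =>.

S=>Rc=>RRc=>RRRc=>cRRc=>cRRRc=>cRRRRc=>ccRRRc=>cccRRc=>ccccRc=>cccccc

S => Rc   [S -> R c]
Rc => RRc   [R -> R R]
RRc => RRRc   [R -> R R]
RRRc => cRRc   [R -> c]
cRRc => cRRRc   [R -> R R]
cRRRc => cRRRRc   [R -> R R]
cRRRRc => ccRRRc   [R -> c]
ccRRRc => cccRRc   [R -> c]
cccRRc => ccccRc   [R -> c]
ccccRc => cccccc   [R -> c]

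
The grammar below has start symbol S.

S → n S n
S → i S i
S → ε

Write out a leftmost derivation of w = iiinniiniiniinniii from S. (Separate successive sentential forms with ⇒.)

S ⇒ iSi ⇒ iiSii ⇒ iiiSiii ⇒ iiinSniii ⇒ iiinnSnniii ⇒ iiinniSinniii ⇒ iiinniiSiinniii ⇒ iiinniinSniinniii ⇒ iiinniiniSiniinniii ⇒ iiinniiniiniinniii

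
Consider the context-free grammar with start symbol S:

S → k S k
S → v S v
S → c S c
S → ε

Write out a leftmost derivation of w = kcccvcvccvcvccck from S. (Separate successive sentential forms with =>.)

S=>kSk=>kcSck=>kccScck=>kcccSccck=>kcccvSvccck=>kcccvcScvccck=>kcccvcvSvcvccck=>kcccvcvcScvcvccck=>kcccvcvccvcvccck

S => kSk   [S → k S k]
kSk => kcSck   [S → c S c]
kcSck => kccScck   [S → c S c]
kccScck => kcccSccck   [S → c S c]
kcccSccck => kcccvSvccck   [S → v S v]
kcccvSvccck => kcccvcScvccck   [S → c S c]
kcccvcScvccck => kcccvcvSvcvccck   [S → v S v]
kcccvcvSvcvccck => kcccvcvcScvcvccck   [S → c S c]
kcccvcvcScvcvccck => kcccvcvccvcvccck   [S → ε]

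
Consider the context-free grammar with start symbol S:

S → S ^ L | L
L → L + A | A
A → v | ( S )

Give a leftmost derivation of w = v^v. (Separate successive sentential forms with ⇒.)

S ⇒ S^L   [S → S ^ L]
S^L ⇒ L^L   [S → L]
L^L ⇒ A^L   [L → A]
A^L ⇒ v^L   [A → v]
v^L ⇒ v^A   [L → A]
v^A ⇒ v^v   [A → v]

S ⇒ S^L ⇒ L^L ⇒ A^L ⇒ v^L ⇒ v^A ⇒ v^v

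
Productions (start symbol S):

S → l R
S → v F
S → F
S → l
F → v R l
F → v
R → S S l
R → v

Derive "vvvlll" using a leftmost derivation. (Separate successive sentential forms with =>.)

S=>F=>vRl=>vSSll=>vvFSll=>vvvSll=>vvvlll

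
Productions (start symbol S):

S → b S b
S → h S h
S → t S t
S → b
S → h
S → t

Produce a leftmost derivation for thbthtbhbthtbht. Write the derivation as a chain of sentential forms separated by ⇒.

S⇒tSt⇒thSht⇒thbSbht⇒thbtStbht⇒thbthShtbht⇒thbthtSthtbht⇒thbthtbSbthtbht⇒thbthtbhbthtbht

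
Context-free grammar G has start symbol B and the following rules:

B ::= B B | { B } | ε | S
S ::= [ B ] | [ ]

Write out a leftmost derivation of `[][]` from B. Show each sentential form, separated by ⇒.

B⇒BB⇒BBB⇒SBB⇒[B]BB⇒[]BB⇒[]SB⇒[][B]B⇒[][]B⇒[][]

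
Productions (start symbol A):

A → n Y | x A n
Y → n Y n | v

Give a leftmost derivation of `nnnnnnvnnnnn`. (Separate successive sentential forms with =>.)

A => nY => nnYn => nnnYnn => nnnnYnnn => nnnnnYnnnn => nnnnnnYnnnnn => nnnnnnvnnnnn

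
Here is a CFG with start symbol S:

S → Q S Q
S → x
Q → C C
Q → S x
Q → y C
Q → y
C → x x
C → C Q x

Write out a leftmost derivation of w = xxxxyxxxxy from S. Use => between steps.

S => QSQ => CCSQ => xxCSQ => xxCQxSQ => xxxxQxSQ => xxxxyCxSQ => xxxxyxxxSQ => xxxxyxxxxQ => xxxxyxxxxy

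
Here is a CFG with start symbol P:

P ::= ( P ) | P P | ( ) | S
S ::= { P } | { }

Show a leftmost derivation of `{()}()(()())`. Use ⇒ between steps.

P ⇒ PP   [P ::= P P]
PP ⇒ PPP   [P ::= P P]
PPP ⇒ SPP   [P ::= S]
SPP ⇒ {P}PP   [S ::= { P }]
{P}PP ⇒ {()}PP   [P ::= ( )]
{()}PP ⇒ {()}()P   [P ::= ( )]
{()}()P ⇒ {()}()(P)   [P ::= ( P )]
{()}()(P) ⇒ {()}()(PP)   [P ::= P P]
{()}()(PP) ⇒ {()}()(()P)   [P ::= ( )]
{()}()(()P) ⇒ {()}()(()())   [P ::= ( )]

P⇒PP⇒PPP⇒SPP⇒{P}PP⇒{()}PP⇒{()}()P⇒{()}()(P)⇒{()}()(PP)⇒{()}()(()P)⇒{()}()(()())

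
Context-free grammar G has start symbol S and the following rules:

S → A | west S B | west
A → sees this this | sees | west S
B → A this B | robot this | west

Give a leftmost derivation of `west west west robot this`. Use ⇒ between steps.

S ⇒ A ⇒ west S ⇒ west west S B ⇒ west west west B ⇒ west west west robot this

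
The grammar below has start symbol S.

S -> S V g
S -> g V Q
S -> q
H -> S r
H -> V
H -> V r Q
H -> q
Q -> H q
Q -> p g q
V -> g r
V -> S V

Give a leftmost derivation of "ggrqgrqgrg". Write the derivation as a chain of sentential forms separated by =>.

S => SVg => gVQVg => ggrQVg => ggrHqVg => ggrVqVg => ggrSVqVg => ggrqVqVg => ggrqgrqVg => ggrqgrqgrg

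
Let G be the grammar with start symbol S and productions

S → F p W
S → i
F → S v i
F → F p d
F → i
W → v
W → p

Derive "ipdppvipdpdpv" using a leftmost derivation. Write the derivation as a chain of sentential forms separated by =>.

S => FpW => FpdpW => FpdpdpW => SvipdpdpW => FpWvipdpdpW => FpdpWvipdpdpW => ipdpWvipdpdpW => ipdppvipdpdpW => ipdppvipdpdpv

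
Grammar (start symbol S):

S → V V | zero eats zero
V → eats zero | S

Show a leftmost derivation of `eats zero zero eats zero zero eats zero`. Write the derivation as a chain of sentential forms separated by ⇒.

S ⇒ V V ⇒ S V ⇒ V V V ⇒ eats zero V V ⇒ eats zero S V ⇒ eats zero zero eats zero V ⇒ eats zero zero eats zero S ⇒ eats zero zero eats zero zero eats zero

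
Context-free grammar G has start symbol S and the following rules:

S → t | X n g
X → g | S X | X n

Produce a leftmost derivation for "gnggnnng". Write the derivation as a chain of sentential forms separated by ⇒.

S ⇒ Xng ⇒ Xnng ⇒ SXnng ⇒ XngXnng ⇒ gngXnng ⇒ gngXnnng ⇒ gnggnnng

S ⇒ Xng   [S → X n g]
Xng ⇒ Xnng   [X → X n]
Xnng ⇒ SXnng   [X → S X]
SXnng ⇒ XngXnng   [S → X n g]
XngXnng ⇒ gngXnng   [X → g]
gngXnng ⇒ gngXnnng   [X → X n]
gngXnnng ⇒ gnggnnng   [X → g]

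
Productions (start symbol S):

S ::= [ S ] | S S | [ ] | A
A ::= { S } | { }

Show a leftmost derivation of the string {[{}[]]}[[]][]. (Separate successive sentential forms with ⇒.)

S ⇒ SS ⇒ SSS ⇒ ASS ⇒ {S}SS ⇒ {[S]}SS ⇒ {[SS]}SS ⇒ {[AS]}SS ⇒ {[{}S]}SS ⇒ {[{}[]]}SS ⇒ {[{}[]]}[S]S ⇒ {[{}[]]}[[]]S ⇒ {[{}[]]}[[]][]

S ⇒ SS   [S ::= S S]
SS ⇒ SSS   [S ::= S S]
SSS ⇒ ASS   [S ::= A]
ASS ⇒ {S}SS   [A ::= { S }]
{S}SS ⇒ {[S]}SS   [S ::= [ S ]]
{[S]}SS ⇒ {[SS]}SS   [S ::= S S]
{[SS]}SS ⇒ {[AS]}SS   [S ::= A]
{[AS]}SS ⇒ {[{}S]}SS   [A ::= { }]
{[{}S]}SS ⇒ {[{}[]]}SS   [S ::= [ ]]
{[{}[]]}SS ⇒ {[{}[]]}[S]S   [S ::= [ S ]]
{[{}[]]}[S]S ⇒ {[{}[]]}[[]]S   [S ::= [ ]]
{[{}[]]}[[]]S ⇒ {[{}[]]}[[]][]   [S ::= [ ]]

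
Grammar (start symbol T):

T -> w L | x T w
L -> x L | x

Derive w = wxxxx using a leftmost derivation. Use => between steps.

T => wL => wxL => wxxL => wxxxL => wxxxx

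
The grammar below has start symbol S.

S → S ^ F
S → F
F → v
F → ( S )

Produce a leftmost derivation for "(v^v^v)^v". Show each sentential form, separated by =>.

S => S^F => F^F => (S)^F => (S^F)^F => (S^F^F)^F => (F^F^F)^F => (v^F^F)^F => (v^v^F)^F => (v^v^v)^F => (v^v^v)^v

S => S^F   [S → S ^ F]
S^F => F^F   [S → F]
F^F => (S)^F   [F → ( S )]
(S)^F => (S^F)^F   [S → S ^ F]
(S^F)^F => (S^F^F)^F   [S → S ^ F]
(S^F^F)^F => (F^F^F)^F   [S → F]
(F^F^F)^F => (v^F^F)^F   [F → v]
(v^F^F)^F => (v^v^F)^F   [F → v]
(v^v^F)^F => (v^v^v)^F   [F → v]
(v^v^v)^F => (v^v^v)^v   [F → v]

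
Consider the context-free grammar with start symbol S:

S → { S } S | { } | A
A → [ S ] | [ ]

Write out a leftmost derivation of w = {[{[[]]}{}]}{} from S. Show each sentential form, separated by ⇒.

S ⇒ {S}S ⇒ {A}S ⇒ {[S]}S ⇒ {[{S}S]}S ⇒ {[{A}S]}S ⇒ {[{[S]}S]}S ⇒ {[{[A]}S]}S ⇒ {[{[[]]}S]}S ⇒ {[{[[]]}{}]}S ⇒ {[{[[]]}{}]}{}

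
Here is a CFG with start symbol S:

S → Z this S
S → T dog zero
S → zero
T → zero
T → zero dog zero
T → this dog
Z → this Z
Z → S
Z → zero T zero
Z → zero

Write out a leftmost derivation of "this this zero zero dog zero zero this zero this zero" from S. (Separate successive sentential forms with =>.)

S => Z this S => S this S => Z this S this S => this Z this S this S => this this Z this S this S => this this zero T zero this S this S => this this zero zero dog zero zero this S this S => this this zero zero dog zero zero this zero this S => this this zero zero dog zero zero this zero this zero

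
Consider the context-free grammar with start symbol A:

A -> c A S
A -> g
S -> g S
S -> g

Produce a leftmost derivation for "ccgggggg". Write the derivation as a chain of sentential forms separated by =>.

A => cAS => ccASS => ccgSS => ccggSS => ccgggSS => ccggggSS => ccgggggS => ccgggggg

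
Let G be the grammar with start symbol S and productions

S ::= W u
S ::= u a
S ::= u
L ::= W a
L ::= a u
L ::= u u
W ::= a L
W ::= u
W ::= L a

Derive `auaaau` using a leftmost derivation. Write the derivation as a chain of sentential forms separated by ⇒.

S⇒Wu⇒Lau⇒Waau⇒aLaau⇒aWaaau⇒auaaau

S ⇒ Wu   [S ::= W u]
Wu ⇒ Lau   [W ::= L a]
Lau ⇒ Waau   [L ::= W a]
Waau ⇒ aLaau   [W ::= a L]
aLaau ⇒ aWaaau   [L ::= W a]
aWaaau ⇒ auaaau   [W ::= u]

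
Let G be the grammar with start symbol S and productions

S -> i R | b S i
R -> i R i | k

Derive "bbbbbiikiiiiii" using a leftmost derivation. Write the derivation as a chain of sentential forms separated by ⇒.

S ⇒ bSi   [S -> b S i]
bSi ⇒ bbSii   [S -> b S i]
bbSii ⇒ bbbSiii   [S -> b S i]
bbbSiii ⇒ bbbbSiiii   [S -> b S i]
bbbbSiiii ⇒ bbbbbSiiiii   [S -> b S i]
bbbbbSiiiii ⇒ bbbbbiRiiiii   [S -> i R]
bbbbbiRiiiii ⇒ bbbbbiiRiiiiii   [R -> i R i]
bbbbbiiRiiiiii ⇒ bbbbbiikiiiiii   [R -> k]

S ⇒ bSi ⇒ bbSii ⇒ bbbSiii ⇒ bbbbSiiii ⇒ bbbbbSiiiii ⇒ bbbbbiRiiiii ⇒ bbbbbiiRiiiiii ⇒ bbbbbiikiiiiii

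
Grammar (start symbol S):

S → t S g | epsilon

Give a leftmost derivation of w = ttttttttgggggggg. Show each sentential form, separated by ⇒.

S⇒tSg⇒ttSgg⇒tttSggg⇒ttttSgggg⇒tttttSggggg⇒ttttttSgggggg⇒tttttttSggggggg⇒ttttttttSgggggggg⇒ttttttttgggggggg

S ⇒ tSg   [S → t S g]
tSg ⇒ ttSgg   [S → t S g]
ttSgg ⇒ tttSggg   [S → t S g]
tttSggg ⇒ ttttSgggg   [S → t S g]
ttttSgggg ⇒ tttttSggggg   [S → t S g]
tttttSggggg ⇒ ttttttSgggggg   [S → t S g]
ttttttSgggggg ⇒ tttttttSggggggg   [S → t S g]
tttttttSggggggg ⇒ ttttttttSgggggggg   [S → t S g]
ttttttttSgggggggg ⇒ ttttttttgggggggg   [S → epsilon]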